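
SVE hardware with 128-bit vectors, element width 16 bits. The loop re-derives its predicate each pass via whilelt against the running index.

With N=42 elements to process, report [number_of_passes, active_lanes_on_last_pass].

[iterations, last_vl] = [6, 2]

lane count: 128 div 16 = 8
42 elements at 8/iter → 6 passes, remainder 2 on the last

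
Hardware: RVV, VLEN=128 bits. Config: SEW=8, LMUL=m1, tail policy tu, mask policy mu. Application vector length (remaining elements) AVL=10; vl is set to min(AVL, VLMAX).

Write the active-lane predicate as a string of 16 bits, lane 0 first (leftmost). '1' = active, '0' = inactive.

lanes per group: 128·1/8 = 16
vl ← min(10, 16) = 10
bits (lane 0 leftmost): 1111111111000000

predicate = 1111111111000000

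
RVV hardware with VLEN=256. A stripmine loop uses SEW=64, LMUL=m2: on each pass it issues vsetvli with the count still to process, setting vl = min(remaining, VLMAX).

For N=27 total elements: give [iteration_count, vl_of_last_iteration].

[iterations, last_vl] = [4, 3]

VLMAX = (256 × 2) / 64 = 8 lanes
27 elements at 8/iter → 4 passes, remainder 3 on the last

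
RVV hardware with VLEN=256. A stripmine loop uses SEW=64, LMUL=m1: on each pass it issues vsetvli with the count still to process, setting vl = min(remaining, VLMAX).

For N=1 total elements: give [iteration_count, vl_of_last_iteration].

[iterations, last_vl] = [1, 1]

lanes per group: 256·1/64 = 4
1 elements at 4/iter → 1 passes, remainder 1 on the last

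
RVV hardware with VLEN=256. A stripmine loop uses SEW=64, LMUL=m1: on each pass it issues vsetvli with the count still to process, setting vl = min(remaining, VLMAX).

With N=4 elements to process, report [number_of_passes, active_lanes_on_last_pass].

[iterations, last_vl] = [1, 4]

lanes per group: 256·1/64 = 4
4 elements at 4/iter → 1 passes, remainder 4 on the last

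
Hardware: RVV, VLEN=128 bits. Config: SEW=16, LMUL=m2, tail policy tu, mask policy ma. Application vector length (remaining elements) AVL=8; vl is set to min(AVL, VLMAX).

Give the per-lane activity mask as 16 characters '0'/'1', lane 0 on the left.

predicate = 1111111100000000

lanes per group: 128·2/16 = 16
vl = min(AVL, VLMAX) = min(8, 16) = 8
bits (lane 0 leftmost): 1111111100000000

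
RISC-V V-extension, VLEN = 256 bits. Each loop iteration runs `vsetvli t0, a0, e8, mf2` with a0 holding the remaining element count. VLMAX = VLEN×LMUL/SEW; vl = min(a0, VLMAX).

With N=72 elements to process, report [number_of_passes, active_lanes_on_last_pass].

[iterations, last_vl] = [5, 8]

VLMAX = (256 × 1/2) / 8 = 16 lanes
iterations = ceil(72/16) = 5; final-pass vl = 8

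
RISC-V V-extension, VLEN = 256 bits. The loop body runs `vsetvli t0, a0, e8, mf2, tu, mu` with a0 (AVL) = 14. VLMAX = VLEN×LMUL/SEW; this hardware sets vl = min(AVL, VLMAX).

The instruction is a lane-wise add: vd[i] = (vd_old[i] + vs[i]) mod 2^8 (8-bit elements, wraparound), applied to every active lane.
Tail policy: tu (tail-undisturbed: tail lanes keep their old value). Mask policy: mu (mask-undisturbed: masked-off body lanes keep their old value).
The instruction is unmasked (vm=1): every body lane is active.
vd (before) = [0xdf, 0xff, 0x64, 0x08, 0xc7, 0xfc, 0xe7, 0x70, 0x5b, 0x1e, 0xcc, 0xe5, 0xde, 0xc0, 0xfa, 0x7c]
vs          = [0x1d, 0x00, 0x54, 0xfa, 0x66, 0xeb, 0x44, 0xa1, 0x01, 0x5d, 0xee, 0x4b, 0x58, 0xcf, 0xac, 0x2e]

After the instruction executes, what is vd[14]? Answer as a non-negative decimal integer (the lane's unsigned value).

vd[14] = 250

VLMAX = VLEN×LMUL/SEW = 256×1/2/8 = 16
vl ← min(14, 16) = 14
  i=0: add(0xdf,0x1d) → 252
  i=1: add(0xff,0x00) → 255
  i=2: add(0x64,0x54) → 184
  i=3: add(0x08,0xfa) → 2
  i=4: add(0xc7,0x66) → 45
  i=5: add(0xfc,0xeb) → 231
  i=6: add(0xe7,0x44) → 43
  i=7: add(0x70,0xa1) → 17
  i=8: add(0x5b,0x01) → 92
  i=9: add(0x1e,0x5d) → 123
  i=10: add(0xcc,0xee) → 186
  i=11: add(0xe5,0x4b) → 48
  i=12: add(0xde,0x58) → 54
  i=13: add(0xc0,0xcf) → 143
  i=14: tail/keep → 250
  i=15: tail/keep → 124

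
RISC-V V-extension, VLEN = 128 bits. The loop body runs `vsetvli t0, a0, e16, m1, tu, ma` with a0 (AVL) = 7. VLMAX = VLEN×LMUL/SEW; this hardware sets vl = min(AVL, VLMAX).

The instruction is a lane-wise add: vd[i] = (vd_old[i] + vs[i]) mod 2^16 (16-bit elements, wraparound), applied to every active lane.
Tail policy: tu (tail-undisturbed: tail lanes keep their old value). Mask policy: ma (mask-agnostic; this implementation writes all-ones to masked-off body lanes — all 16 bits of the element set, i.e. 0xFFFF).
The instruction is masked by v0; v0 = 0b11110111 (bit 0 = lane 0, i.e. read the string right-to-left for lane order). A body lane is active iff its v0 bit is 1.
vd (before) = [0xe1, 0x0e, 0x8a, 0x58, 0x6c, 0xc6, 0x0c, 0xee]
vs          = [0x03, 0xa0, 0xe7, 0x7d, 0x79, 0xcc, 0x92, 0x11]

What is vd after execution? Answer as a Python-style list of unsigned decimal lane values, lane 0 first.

vd = [228, 174, 369, 65535, 229, 402, 158, 238]

lanes per group: 128·1/16 = 8
vl = min(AVL, VLMAX) = min(7, 8) = 7
[0] add(0xe1,0x03) = 0xe4
[1] add(0x0e,0xa0) = 0xae
[2] add(0x8a,0xe7) = 0x171
[3] mask-off/ones = 0xffff
[4] add(0x6c,0x79) = 0xe5
[5] add(0xc6,0xcc) = 0x192
[6] add(0x0c,0x92) = 0x9e
[7] tail/keep = 0xee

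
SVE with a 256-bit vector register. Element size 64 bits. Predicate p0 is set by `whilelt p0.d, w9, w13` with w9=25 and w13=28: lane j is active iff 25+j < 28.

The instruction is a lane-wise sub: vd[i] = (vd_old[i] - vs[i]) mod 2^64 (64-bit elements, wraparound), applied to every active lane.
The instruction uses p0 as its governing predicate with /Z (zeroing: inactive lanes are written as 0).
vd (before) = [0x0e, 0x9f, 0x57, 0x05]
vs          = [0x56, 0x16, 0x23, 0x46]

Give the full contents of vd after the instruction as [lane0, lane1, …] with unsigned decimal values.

vd = [18446744073709551544, 137, 52, 0]

register lanes = 256/64 = 4
whilelt: lane j active iff 25+j < 28 → j < 3 → 3 active
  i=0: sub(0x0e,0x56) → 18446744073709551544
  i=1: sub(0x9f,0x16) → 137
  i=2: sub(0x57,0x23) → 52
  i=3: tail/zero → 0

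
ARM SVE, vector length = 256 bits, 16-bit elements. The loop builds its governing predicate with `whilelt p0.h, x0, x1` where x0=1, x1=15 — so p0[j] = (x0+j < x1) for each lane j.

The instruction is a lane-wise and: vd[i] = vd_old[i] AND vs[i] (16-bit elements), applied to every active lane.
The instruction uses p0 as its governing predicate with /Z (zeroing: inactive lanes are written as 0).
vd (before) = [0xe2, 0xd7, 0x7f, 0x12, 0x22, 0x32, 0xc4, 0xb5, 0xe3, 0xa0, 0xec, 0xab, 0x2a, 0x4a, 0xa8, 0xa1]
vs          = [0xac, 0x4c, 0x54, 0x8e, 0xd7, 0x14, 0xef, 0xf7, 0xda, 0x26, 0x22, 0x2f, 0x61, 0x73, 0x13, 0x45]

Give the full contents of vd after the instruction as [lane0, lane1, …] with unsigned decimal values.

vd = [160, 68, 84, 2, 2, 16, 196, 181, 194, 32, 32, 43, 32, 66, 0, 0]

lane count: 256 div 16 = 16
p0[j] = (1+j < 15); true for j=0..13 → 14 lanes set
  i=0: and(0xe2,0xac) → 160
  i=1: and(0xd7,0x4c) → 68
  i=2: and(0x7f,0x54) → 84
  i=3: and(0x12,0x8e) → 2
  i=4: and(0x22,0xd7) → 2
  i=5: and(0x32,0x14) → 16
  i=6: and(0xc4,0xef) → 196
  i=7: and(0xb5,0xf7) → 181
  i=8: and(0xe3,0xda) → 194
  i=9: and(0xa0,0x26) → 32
  i=10: and(0xec,0x22) → 32
  i=11: and(0xab,0x2f) → 43
  i=12: and(0x2a,0x61) → 32
  i=13: and(0x4a,0x73) → 66
  i=14: tail/zero → 0
  i=15: tail/zero → 0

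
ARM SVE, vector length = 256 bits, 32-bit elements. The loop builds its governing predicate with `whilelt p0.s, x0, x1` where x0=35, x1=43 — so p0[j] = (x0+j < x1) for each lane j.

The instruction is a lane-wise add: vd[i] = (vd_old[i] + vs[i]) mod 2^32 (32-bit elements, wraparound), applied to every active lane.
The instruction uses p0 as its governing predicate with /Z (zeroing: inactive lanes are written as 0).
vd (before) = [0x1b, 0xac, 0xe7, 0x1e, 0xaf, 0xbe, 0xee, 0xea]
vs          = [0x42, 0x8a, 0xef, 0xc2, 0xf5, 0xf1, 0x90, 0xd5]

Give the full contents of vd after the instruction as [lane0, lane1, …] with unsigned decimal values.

register lanes = 256/32 = 8
active while 35+j < 43, i.e. j ∈ [0,8) capped at 8 ⇒ 8
lane  0: add(0x1b,0x42) ⇒ 0x5d
lane  1: add(0xac,0x8a) ⇒ 0x136
lane  2: add(0xe7,0xef) ⇒ 0x1d6
lane  3: add(0x1e,0xc2) ⇒ 0xe0
lane  4: add(0xaf,0xf5) ⇒ 0x1a4
lane  5: add(0xbe,0xf1) ⇒ 0x1af
lane  6: add(0xee,0x90) ⇒ 0x17e
lane  7: add(0xea,0xd5) ⇒ 0x1bf

vd = [93, 310, 470, 224, 420, 431, 382, 447]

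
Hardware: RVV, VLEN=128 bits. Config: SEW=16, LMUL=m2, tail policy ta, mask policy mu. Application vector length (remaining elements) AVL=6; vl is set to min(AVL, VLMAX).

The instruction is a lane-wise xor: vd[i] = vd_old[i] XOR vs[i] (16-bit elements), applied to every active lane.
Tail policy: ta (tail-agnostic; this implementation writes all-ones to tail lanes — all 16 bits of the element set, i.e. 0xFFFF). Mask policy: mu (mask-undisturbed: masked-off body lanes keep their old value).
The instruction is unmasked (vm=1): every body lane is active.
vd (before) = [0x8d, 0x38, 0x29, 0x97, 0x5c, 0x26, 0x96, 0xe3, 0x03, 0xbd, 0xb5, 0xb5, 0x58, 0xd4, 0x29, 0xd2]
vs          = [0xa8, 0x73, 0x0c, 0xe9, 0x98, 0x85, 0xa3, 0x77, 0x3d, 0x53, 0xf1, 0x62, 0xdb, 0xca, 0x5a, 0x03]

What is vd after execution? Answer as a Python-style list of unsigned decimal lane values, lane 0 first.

VLMAX = (128 × 2) / 16 = 16 lanes
vl ← min(6, 16) = 6
[0] xor(0x8d,0xa8) = 0x25
[1] xor(0x38,0x73) = 0x4b
[2] xor(0x29,0x0c) = 0x25
[3] xor(0x97,0xe9) = 0x7e
[4] xor(0x5c,0x98) = 0xc4
[5] xor(0x26,0x85) = 0xa3
[6] tail/ones = 0xffff
[7] tail/ones = 0xffff
[8] tail/ones = 0xffff
[9] tail/ones = 0xffff
[10] tail/ones = 0xffff
[11] tail/ones = 0xffff
[12] tail/ones = 0xffff
[13] tail/ones = 0xffff
[14] tail/ones = 0xffff
[15] tail/ones = 0xffff

vd = [37, 75, 37, 126, 196, 163, 65535, 65535, 65535, 65535, 65535, 65535, 65535, 65535, 65535, 65535]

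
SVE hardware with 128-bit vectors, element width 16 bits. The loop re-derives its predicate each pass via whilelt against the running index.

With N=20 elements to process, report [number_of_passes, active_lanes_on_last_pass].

register lanes = 128/16 = 8
iterations = ceil(20/8) = 3; final-pass vl = 4

[iterations, last_vl] = [3, 4]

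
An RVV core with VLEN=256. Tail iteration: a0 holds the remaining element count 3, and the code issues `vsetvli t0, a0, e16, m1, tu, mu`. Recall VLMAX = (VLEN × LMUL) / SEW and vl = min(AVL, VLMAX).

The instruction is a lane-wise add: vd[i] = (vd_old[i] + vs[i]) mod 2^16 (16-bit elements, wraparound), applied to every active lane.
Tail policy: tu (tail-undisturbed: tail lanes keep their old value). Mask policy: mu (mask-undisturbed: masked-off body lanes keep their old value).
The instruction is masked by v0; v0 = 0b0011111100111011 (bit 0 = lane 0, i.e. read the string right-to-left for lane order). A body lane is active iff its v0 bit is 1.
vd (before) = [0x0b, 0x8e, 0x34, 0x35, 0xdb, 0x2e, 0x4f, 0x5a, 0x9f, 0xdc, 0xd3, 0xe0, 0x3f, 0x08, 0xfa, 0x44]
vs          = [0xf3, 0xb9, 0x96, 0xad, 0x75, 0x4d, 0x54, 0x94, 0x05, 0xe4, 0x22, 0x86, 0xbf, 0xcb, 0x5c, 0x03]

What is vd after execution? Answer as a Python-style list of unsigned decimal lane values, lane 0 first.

lanes per group: 256·1/16 = 16
vl ← min(3, 16) = 3
  i=0: add(0x0b,0xf3) → 254
  i=1: add(0x8e,0xb9) → 327
  i=2: mask-off/keep → 52
  i=3: tail/keep → 53
  i=4: tail/keep → 219
  i=5: tail/keep → 46
  i=6: tail/keep → 79
  i=7: tail/keep → 90
  i=8: tail/keep → 159
  i=9: tail/keep → 220
  i=10: tail/keep → 211
  i=11: tail/keep → 224
  i=12: tail/keep → 63
  i=13: tail/keep → 8
  i=14: tail/keep → 250
  i=15: tail/keep → 68

vd = [254, 327, 52, 53, 219, 46, 79, 90, 159, 220, 211, 224, 63, 8, 250, 68]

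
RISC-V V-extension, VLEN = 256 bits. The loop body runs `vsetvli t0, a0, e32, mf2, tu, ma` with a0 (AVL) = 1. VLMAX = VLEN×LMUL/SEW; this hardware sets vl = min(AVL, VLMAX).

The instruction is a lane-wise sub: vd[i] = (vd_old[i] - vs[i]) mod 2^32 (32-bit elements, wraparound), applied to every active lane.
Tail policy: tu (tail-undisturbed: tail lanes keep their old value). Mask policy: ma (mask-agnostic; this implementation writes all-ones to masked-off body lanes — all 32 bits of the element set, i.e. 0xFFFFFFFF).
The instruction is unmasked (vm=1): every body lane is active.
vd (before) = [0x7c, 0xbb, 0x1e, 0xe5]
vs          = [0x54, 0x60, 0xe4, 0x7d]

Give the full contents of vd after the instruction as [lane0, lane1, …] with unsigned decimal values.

vd = [40, 187, 30, 229]

VLMAX = VLEN×LMUL/SEW = 256×1/2/32 = 4
vl = min(AVL, VLMAX) = min(1, 4) = 1
[0] sub(0x7c,0x54) = 0x28
[1] tail/keep = 0xbb
[2] tail/keep = 0x1e
[3] tail/keep = 0xe5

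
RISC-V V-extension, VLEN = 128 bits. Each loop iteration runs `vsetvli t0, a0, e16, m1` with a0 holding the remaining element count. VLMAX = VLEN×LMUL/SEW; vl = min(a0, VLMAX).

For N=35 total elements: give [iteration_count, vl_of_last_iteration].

VLMAX = VLEN×LMUL/SEW = 128×1/16 = 8
35 elements at 8/iter → 5 passes, remainder 3 on the last

[iterations, last_vl] = [5, 3]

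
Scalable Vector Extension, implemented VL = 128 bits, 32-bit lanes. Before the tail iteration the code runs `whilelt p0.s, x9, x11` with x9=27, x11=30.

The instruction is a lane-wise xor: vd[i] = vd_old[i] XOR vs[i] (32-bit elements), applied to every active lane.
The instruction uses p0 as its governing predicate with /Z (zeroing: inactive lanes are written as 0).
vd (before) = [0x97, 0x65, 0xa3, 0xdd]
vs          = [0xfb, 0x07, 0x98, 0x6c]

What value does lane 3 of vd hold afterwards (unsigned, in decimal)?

register lanes = 128/32 = 4
p0[j] = (27+j < 30); true for j=0..2 → 3 lanes set
  i=0: xor(0x97,0xfb) → 108
  i=1: xor(0x65,0x07) → 98
  i=2: xor(0xa3,0x98) → 59
  i=3: tail/zero → 0

vd[3] = 0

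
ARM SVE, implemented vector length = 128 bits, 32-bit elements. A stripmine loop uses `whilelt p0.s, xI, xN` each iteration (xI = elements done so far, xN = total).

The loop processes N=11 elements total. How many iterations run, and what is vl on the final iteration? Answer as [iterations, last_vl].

[iterations, last_vl] = [3, 3]

128-bit reg / 32-bit elem → 4 lanes
N=11: ⌈11/4⌉ = 3 iters; last vl = 11 − 2×4 = 3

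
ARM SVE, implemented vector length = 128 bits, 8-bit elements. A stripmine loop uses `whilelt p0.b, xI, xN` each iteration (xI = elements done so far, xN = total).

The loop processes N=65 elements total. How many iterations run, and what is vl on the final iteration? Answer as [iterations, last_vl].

register lanes = 128/8 = 16
iterations = ceil(65/16) = 5; final-pass vl = 1

[iterations, last_vl] = [5, 1]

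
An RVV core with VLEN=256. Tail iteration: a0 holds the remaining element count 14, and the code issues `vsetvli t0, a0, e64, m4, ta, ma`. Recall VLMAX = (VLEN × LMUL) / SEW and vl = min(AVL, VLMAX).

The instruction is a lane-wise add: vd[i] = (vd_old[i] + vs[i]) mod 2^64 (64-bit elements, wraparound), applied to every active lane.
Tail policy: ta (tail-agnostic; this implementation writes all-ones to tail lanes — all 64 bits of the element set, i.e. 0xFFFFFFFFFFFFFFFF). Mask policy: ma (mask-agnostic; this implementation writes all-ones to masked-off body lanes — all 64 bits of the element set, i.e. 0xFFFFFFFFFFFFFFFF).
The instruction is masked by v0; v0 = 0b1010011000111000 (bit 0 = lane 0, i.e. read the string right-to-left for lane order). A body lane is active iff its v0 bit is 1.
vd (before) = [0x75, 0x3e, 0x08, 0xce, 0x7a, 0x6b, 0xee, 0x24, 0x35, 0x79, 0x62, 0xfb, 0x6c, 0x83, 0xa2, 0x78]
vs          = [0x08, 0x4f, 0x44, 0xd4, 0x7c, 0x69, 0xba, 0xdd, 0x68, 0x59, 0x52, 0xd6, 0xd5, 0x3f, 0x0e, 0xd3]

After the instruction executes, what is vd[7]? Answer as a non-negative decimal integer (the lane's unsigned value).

vd[7] = 18446744073709551615

lanes per group: 256·4/64 = 16
AVL=14 ≤ VLMAX=16, so vl = 14
lane  0: mask-off/ones ⇒ 0xffffffffffffffff
lane  1: mask-off/ones ⇒ 0xffffffffffffffff
lane  2: mask-off/ones ⇒ 0xffffffffffffffff
lane  3: add(0xce,0xd4) ⇒ 0x1a2
lane  4: add(0x7a,0x7c) ⇒ 0xf6
lane  5: add(0x6b,0x69) ⇒ 0xd4
lane  6: mask-off/ones ⇒ 0xffffffffffffffff
lane  7: mask-off/ones ⇒ 0xffffffffffffffff
lane  8: mask-off/ones ⇒ 0xffffffffffffffff
lane  9: add(0x79,0x59) ⇒ 0xd2
lane 10: add(0x62,0x52) ⇒ 0xb4
lane 11: mask-off/ones ⇒ 0xffffffffffffffff
lane 12: mask-off/ones ⇒ 0xffffffffffffffff
lane 13: add(0x83,0x3f) ⇒ 0xc2
lane 14: tail/ones ⇒ 0xffffffffffffffff
lane 15: tail/ones ⇒ 0xffffffffffffffff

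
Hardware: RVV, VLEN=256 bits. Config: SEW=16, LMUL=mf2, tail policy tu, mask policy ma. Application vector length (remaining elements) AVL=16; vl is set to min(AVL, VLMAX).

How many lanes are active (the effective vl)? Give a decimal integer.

lanes per group: 256·1/2/16 = 8
vl = min(AVL, VLMAX) = min(16, 8) = 8

vl = 8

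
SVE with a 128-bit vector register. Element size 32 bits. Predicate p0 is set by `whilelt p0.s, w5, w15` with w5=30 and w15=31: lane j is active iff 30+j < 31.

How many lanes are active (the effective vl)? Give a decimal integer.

lane count: 128 div 32 = 4
active while 30+j < 31, i.e. j ∈ [0,1) capped at 4 ⇒ 1

vl = 1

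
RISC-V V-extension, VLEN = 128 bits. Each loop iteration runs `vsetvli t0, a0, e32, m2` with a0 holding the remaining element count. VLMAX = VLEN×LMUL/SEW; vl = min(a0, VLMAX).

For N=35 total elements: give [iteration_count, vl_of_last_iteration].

VLMAX = VLEN×LMUL/SEW = 128×2/32 = 8
35 elements at 8/iter → 5 passes, remainder 3 on the last

[iterations, last_vl] = [5, 3]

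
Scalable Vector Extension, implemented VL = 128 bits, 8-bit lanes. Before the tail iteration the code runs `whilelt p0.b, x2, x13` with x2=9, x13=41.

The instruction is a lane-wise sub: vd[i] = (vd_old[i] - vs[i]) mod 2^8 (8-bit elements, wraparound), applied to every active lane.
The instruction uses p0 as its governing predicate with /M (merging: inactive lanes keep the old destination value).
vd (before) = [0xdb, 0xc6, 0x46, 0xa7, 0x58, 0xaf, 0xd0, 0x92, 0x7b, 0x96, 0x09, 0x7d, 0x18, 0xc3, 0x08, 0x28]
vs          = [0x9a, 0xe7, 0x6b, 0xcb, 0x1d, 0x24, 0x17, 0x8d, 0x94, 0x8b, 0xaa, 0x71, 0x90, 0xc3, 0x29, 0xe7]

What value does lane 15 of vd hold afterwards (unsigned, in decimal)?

vd[15] = 65

lane count: 128 div 8 = 16
p0[j] = (9+j < 41); true for j=0..15 → 16 lanes set
[0] sub(0xdb,0x9a) = 0x41
[1] sub(0xc6,0xe7) = 0xdf
[2] sub(0x46,0x6b) = 0xdb
[3] sub(0xa7,0xcb) = 0xdc
[4] sub(0x58,0x1d) = 0x3b
[5] sub(0xaf,0x24) = 0x8b
[6] sub(0xd0,0x17) = 0xb9
[7] sub(0x92,0x8d) = 0x05
[8] sub(0x7b,0x94) = 0xe7
[9] sub(0x96,0x8b) = 0x0b
[10] sub(0x09,0xaa) = 0x5f
[11] sub(0x7d,0x71) = 0x0c
[12] sub(0x18,0x90) = 0x88
[13] sub(0xc3,0xc3) = 0x00
[14] sub(0x08,0x29) = 0xdf
[15] sub(0x28,0xe7) = 0x41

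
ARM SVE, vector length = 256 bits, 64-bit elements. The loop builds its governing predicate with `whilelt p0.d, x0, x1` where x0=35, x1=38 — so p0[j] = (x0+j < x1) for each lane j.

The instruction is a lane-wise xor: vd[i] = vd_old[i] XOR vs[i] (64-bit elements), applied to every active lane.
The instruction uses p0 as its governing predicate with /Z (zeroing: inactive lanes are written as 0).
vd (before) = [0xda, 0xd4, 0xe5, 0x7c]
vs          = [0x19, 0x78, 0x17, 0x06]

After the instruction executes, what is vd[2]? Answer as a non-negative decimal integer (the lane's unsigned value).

vd[2] = 242

register lanes = 256/64 = 4
active while 35+j < 38, i.e. j ∈ [0,3) capped at 4 ⇒ 3
[0] xor(0xda,0x19) = 0xc3
[1] xor(0xd4,0x78) = 0xac
[2] xor(0xe5,0x17) = 0xf2
[3] tail/zero = 0x00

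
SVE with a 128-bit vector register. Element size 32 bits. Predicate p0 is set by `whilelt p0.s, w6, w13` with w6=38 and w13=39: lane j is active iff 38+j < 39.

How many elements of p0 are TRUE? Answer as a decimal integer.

vl = 1

register lanes = 128/32 = 4
p0[j] = (38+j < 39); true for j=0..0 → 1 lanes set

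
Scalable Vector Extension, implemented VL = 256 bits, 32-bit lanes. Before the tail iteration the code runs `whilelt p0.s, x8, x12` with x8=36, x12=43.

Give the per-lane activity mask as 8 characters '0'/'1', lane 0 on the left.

predicate = 11111110

lane count: 256 div 32 = 8
p0[j] = (36+j < 43); true for j=0..6 → 7 lanes set
bits (lane 0 leftmost): 11111110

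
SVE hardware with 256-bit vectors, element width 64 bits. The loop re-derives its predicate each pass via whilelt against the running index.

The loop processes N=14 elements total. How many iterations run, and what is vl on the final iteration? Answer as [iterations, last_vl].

[iterations, last_vl] = [4, 2]

lane count: 256 div 64 = 4
iterations = ceil(14/4) = 4; final-pass vl = 2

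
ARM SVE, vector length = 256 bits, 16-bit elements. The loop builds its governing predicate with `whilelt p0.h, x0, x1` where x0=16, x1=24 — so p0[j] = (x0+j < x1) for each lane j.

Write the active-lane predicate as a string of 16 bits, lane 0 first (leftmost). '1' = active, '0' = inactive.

register lanes = 256/16 = 16
whilelt: lane j active iff 16+j < 24 → j < 8 → 8 active
bits (lane 0 leftmost): 1111111100000000

predicate = 1111111100000000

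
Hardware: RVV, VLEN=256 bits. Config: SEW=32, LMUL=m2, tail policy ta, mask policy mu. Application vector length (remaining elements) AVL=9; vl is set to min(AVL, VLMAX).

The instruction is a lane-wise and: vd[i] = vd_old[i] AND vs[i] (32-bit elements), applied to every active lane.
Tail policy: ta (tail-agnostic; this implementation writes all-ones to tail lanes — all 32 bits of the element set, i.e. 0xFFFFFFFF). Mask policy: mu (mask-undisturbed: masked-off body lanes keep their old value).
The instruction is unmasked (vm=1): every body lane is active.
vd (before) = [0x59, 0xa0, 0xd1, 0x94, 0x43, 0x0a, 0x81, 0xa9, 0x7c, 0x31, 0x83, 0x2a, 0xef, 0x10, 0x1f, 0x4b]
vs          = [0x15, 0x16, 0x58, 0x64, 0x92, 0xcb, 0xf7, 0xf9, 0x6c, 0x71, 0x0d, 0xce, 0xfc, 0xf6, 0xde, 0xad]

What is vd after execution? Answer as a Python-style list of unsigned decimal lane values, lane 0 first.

lanes per group: 256·2/32 = 16
AVL=9 ≤ VLMAX=16, so vl = 9
vd[0] and(0x59,0x15) -> 0x11
vd[1] and(0xa0,0x16) -> 0x00
vd[2] and(0xd1,0x58) -> 0x50
vd[3] and(0x94,0x64) -> 0x04
vd[4] and(0x43,0x92) -> 0x02
vd[5] and(0x0a,0xcb) -> 0x0a
vd[6] and(0x81,0xf7) -> 0x81
vd[7] and(0xa9,0xf9) -> 0xa9
vd[8] and(0x7c,0x6c) -> 0x6c
vd[9] tail/ones -> 0xffffffff
vd[10] tail/ones -> 0xffffffff
vd[11] tail/ones -> 0xffffffff
vd[12] tail/ones -> 0xffffffff
vd[13] tail/ones -> 0xffffffff
vd[14] tail/ones -> 0xffffffff
vd[15] tail/ones -> 0xffffffff

vd = [17, 0, 80, 4, 2, 10, 129, 169, 108, 4294967295, 4294967295, 4294967295, 4294967295, 4294967295, 4294967295, 4294967295]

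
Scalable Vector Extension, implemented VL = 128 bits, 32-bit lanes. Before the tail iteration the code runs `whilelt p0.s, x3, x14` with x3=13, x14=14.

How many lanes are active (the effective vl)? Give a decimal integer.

vl = 1

128-bit reg / 32-bit elem → 4 lanes
whilelt: lane j active iff 13+j < 14 → j < 1 → 1 active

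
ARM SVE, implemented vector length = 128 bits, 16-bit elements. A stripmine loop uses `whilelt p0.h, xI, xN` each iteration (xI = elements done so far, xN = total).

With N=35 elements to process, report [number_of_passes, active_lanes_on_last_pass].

128-bit reg / 16-bit elem → 8 lanes
N=35: ⌈35/8⌉ = 5 iters; last vl = 35 − 4×8 = 3

[iterations, last_vl] = [5, 3]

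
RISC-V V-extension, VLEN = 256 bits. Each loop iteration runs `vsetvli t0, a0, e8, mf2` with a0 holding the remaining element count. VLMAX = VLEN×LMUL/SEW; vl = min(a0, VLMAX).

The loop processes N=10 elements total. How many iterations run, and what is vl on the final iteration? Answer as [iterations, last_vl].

lanes per group: 256·1/2/8 = 16
iterations = ceil(10/16) = 1; final-pass vl = 10

[iterations, last_vl] = [1, 10]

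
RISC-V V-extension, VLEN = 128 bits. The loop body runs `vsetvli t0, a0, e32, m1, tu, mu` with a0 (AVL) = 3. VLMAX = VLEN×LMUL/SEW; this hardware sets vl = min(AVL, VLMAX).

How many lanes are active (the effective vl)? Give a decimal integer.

lanes per group: 128·1/32 = 4
AVL=3 ≤ VLMAX=4, so vl = 3

vl = 3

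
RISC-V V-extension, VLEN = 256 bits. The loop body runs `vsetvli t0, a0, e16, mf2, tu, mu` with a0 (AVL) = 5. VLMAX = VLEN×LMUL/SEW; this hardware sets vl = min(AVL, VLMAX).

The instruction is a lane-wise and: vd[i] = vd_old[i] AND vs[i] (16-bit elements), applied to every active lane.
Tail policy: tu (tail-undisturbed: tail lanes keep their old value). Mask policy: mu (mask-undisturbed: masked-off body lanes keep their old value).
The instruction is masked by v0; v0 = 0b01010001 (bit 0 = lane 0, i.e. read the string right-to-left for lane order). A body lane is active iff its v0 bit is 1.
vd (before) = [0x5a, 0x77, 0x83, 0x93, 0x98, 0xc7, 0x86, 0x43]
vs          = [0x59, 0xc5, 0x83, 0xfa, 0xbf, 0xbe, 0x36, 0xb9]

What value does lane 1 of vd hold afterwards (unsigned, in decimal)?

lanes per group: 256·1/2/16 = 8
AVL=5 ≤ VLMAX=8, so vl = 5
lane  0: and(0x5a,0x59) ⇒ 0x58
lane  1: mask-off/keep ⇒ 0x77
lane  2: mask-off/keep ⇒ 0x83
lane  3: mask-off/keep ⇒ 0x93
lane  4: and(0x98,0xbf) ⇒ 0x98
lane  5: tail/keep ⇒ 0xc7
lane  6: tail/keep ⇒ 0x86
lane  7: tail/keep ⇒ 0x43

vd[1] = 119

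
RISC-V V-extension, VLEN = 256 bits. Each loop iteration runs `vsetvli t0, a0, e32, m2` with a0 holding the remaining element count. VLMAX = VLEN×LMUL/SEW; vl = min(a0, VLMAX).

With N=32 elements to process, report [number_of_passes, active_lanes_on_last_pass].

lanes per group: 256·2/32 = 16
32 elements at 16/iter → 2 passes, remainder 16 on the last

[iterations, last_vl] = [2, 16]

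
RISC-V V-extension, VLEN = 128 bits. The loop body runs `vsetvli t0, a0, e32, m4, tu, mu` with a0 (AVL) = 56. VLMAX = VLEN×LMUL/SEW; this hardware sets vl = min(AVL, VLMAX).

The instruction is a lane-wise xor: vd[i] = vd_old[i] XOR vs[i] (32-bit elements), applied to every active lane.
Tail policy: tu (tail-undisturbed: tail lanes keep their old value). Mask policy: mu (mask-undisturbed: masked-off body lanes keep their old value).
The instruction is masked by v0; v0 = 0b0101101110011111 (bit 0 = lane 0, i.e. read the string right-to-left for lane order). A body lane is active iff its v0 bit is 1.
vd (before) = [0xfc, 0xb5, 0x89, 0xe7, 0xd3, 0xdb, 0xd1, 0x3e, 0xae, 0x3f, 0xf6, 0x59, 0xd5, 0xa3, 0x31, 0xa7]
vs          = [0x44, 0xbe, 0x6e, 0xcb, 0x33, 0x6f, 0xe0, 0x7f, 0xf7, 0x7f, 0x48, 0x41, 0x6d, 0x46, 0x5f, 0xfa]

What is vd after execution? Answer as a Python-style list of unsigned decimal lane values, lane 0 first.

vd = [184, 11, 231, 44, 224, 219, 209, 65, 89, 64, 246, 24, 184, 163, 110, 167]

VLMAX = (128 × 4) / 32 = 16 lanes
AVL=56 > VLMAX=16, so vl = 16
vd[0] xor(0xfc,0x44) -> 0xb8
vd[1] xor(0xb5,0xbe) -> 0x0b
vd[2] xor(0x89,0x6e) -> 0xe7
vd[3] xor(0xe7,0xcb) -> 0x2c
vd[4] xor(0xd3,0x33) -> 0xe0
vd[5] mask-off/keep -> 0xdb
vd[6] mask-off/keep -> 0xd1
vd[7] xor(0x3e,0x7f) -> 0x41
vd[8] xor(0xae,0xf7) -> 0x59
vd[9] xor(0x3f,0x7f) -> 0x40
vd[10] mask-off/keep -> 0xf6
vd[11] xor(0x59,0x41) -> 0x18
vd[12] xor(0xd5,0x6d) -> 0xb8
vd[13] mask-off/keep -> 0xa3
vd[14] xor(0x31,0x5f) -> 0x6e
vd[15] mask-off/keep -> 0xa7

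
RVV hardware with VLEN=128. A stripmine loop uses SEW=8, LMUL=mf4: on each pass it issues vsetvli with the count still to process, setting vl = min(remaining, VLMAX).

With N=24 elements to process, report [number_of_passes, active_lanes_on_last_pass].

[iterations, last_vl] = [6, 4]

lanes per group: 128·1/4/8 = 4
24 elements at 4/iter → 6 passes, remainder 4 on the last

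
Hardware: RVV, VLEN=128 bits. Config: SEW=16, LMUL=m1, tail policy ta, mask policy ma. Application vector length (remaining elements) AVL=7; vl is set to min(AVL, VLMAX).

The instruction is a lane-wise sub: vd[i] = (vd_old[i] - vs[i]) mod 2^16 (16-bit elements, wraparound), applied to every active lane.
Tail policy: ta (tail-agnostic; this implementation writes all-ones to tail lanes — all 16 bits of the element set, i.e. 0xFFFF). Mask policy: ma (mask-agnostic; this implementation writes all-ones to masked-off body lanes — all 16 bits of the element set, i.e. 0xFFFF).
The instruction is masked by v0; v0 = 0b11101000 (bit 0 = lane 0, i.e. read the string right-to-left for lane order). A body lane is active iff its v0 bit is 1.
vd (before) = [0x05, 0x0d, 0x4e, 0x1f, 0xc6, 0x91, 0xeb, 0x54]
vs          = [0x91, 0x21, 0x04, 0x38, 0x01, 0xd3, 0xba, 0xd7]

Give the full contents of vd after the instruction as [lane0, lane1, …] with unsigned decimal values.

vd = [65535, 65535, 65535, 65511, 65535, 65470, 49, 65535]

VLMAX = (128 × 1) / 16 = 8 lanes
vl = min(AVL, VLMAX) = min(7, 8) = 7
lane  0: mask-off/ones ⇒ 0xffff
lane  1: mask-off/ones ⇒ 0xffff
lane  2: mask-off/ones ⇒ 0xffff
lane  3: sub(0x1f,0x38) ⇒ 0xffe7
lane  4: mask-off/ones ⇒ 0xffff
lane  5: sub(0x91,0xd3) ⇒ 0xffbe
lane  6: sub(0xeb,0xba) ⇒ 0x31
lane  7: tail/ones ⇒ 0xffff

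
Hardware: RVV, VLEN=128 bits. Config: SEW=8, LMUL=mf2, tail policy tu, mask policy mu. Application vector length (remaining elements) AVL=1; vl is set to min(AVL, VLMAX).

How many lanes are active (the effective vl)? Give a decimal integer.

vl = 1

lanes per group: 128·1/2/8 = 8
vl = min(AVL, VLMAX) = min(1, 8) = 1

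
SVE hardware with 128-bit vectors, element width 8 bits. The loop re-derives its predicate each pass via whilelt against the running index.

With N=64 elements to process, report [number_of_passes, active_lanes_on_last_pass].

128-bit reg / 8-bit elem → 16 lanes
N=64: ⌈64/16⌉ = 4 iters; last vl = 64 − 3×16 = 16

[iterations, last_vl] = [4, 16]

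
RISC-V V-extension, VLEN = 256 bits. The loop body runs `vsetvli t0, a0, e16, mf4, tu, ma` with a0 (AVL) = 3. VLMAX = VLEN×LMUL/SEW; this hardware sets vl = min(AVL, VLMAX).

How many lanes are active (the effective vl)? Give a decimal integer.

VLMAX = VLEN×LMUL/SEW = 256×1/4/16 = 4
vl = min(AVL, VLMAX) = min(3, 4) = 3

vl = 3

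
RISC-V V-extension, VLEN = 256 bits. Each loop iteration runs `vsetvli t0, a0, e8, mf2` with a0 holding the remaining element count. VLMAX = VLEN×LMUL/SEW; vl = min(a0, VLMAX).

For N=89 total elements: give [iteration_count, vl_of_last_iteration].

VLMAX = (256 × 1/2) / 8 = 16 lanes
N=89: ⌈89/16⌉ = 6 iters; last vl = 89 − 5×16 = 9

[iterations, last_vl] = [6, 9]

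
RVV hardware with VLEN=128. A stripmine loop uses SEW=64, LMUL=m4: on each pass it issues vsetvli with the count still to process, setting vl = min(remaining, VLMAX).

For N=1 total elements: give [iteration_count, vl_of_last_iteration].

[iterations, last_vl] = [1, 1]

lanes per group: 128·4/64 = 8
1 elements at 8/iter → 1 passes, remainder 1 on the last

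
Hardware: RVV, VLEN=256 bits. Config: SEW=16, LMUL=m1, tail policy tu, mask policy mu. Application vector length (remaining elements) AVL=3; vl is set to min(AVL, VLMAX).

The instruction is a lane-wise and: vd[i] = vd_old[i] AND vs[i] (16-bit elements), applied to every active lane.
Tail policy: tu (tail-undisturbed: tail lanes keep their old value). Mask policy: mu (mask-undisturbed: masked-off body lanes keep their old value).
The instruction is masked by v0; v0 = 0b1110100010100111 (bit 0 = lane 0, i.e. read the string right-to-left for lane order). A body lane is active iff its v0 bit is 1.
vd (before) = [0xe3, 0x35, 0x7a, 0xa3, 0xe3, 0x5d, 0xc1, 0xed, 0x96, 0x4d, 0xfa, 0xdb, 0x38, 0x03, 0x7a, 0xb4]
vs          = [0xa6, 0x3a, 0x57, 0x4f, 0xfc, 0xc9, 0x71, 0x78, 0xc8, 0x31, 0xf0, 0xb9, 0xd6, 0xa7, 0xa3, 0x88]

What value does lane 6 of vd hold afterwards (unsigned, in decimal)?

lanes per group: 256·1/16 = 16
vl = min(AVL, VLMAX) = min(3, 16) = 3
[0] and(0xe3,0xa6) = 0xa2
[1] and(0x35,0x3a) = 0x30
[2] and(0x7a,0x57) = 0x52
[3] tail/keep = 0xa3
[4] tail/keep = 0xe3
[5] tail/keep = 0x5d
[6] tail/keep = 0xc1
[7] tail/keep = 0xed
[8] tail/keep = 0x96
[9] tail/keep = 0x4d
[10] tail/keep = 0xfa
[11] tail/keep = 0xdb
[12] tail/keep = 0x38
[13] tail/keep = 0x03
[14] tail/keep = 0x7a
[15] tail/keep = 0xb4

vd[6] = 193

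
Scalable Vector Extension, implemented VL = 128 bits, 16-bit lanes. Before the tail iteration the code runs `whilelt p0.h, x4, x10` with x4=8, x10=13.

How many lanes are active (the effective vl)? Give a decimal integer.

128-bit reg / 16-bit elem → 8 lanes
active while 8+j < 13, i.e. j ∈ [0,5) capped at 8 ⇒ 5

vl = 5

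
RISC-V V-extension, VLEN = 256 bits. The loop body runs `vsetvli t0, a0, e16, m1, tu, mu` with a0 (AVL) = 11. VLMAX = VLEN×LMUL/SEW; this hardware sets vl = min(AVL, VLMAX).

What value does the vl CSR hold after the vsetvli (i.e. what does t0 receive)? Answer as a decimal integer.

VLMAX = (256 × 1) / 16 = 16 lanes
vl = min(AVL, VLMAX) = min(11, 16) = 11

vl = 11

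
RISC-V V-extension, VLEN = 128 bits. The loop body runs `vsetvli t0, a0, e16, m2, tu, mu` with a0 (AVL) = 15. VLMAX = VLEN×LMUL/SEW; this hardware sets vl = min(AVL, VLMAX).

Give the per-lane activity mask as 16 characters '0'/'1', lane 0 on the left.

predicate = 1111111111111110

VLMAX = VLEN×LMUL/SEW = 128×2/16 = 16
vl ← min(15, 16) = 15
bits (lane 0 leftmost): 1111111111111110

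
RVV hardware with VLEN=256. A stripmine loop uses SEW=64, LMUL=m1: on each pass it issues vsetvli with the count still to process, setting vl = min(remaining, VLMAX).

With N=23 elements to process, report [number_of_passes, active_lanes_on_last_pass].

VLMAX = VLEN×LMUL/SEW = 256×1/64 = 4
iterations = ceil(23/4) = 6; final-pass vl = 3

[iterations, last_vl] = [6, 3]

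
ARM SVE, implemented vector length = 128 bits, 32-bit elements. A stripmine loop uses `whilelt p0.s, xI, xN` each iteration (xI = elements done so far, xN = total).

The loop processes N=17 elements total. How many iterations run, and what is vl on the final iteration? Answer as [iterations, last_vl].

lane count: 128 div 32 = 4
N=17: ⌈17/4⌉ = 5 iters; last vl = 17 − 4×4 = 1

[iterations, last_vl] = [5, 1]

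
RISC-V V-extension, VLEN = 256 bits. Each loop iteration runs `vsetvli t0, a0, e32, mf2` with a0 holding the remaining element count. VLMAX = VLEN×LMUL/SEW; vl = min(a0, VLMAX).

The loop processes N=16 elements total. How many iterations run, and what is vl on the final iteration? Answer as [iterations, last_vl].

[iterations, last_vl] = [4, 4]

lanes per group: 256·1/2/32 = 4
iterations = ceil(16/4) = 4; final-pass vl = 4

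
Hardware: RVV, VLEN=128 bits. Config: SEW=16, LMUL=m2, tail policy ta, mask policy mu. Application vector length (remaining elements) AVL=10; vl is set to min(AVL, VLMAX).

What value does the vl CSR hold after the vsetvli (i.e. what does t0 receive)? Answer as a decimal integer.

lanes per group: 128·2/16 = 16
AVL=10 ≤ VLMAX=16, so vl = 10

vl = 10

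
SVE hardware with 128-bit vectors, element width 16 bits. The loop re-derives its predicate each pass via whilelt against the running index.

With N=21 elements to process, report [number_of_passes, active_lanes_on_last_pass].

lane count: 128 div 16 = 8
N=21: ⌈21/8⌉ = 3 iters; last vl = 21 − 2×8 = 5

[iterations, last_vl] = [3, 5]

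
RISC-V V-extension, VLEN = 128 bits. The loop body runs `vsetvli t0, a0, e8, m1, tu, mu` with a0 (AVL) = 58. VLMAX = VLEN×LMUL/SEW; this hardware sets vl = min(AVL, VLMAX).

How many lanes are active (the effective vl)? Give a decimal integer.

lanes per group: 128·1/8 = 16
vl ← min(58, 16) = 16

vl = 16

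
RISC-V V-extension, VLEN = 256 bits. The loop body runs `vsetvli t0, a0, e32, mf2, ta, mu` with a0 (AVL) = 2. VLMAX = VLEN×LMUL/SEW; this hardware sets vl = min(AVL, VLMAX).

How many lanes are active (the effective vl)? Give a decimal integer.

vl = 2

VLMAX = (256 × 1/2) / 32 = 4 lanes
AVL=2 ≤ VLMAX=4, so vl = 2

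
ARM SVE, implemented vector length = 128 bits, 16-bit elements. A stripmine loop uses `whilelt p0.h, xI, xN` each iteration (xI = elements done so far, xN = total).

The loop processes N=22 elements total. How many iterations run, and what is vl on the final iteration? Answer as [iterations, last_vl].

register lanes = 128/16 = 8
N=22: ⌈22/8⌉ = 3 iters; last vl = 22 − 2×8 = 6

[iterations, last_vl] = [3, 6]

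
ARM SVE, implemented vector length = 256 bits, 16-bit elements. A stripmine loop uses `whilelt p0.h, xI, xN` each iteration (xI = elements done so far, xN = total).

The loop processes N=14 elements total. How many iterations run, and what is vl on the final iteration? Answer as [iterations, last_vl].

[iterations, last_vl] = [1, 14]

256-bit reg / 16-bit elem → 16 lanes
iterations = ceil(14/16) = 1; final-pass vl = 14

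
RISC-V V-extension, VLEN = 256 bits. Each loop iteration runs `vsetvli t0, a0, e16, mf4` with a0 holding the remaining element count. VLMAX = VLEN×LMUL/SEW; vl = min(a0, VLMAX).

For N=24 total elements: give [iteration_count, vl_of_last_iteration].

lanes per group: 256·1/4/16 = 4
N=24: ⌈24/4⌉ = 6 iters; last vl = 24 − 5×4 = 4

[iterations, last_vl] = [6, 4]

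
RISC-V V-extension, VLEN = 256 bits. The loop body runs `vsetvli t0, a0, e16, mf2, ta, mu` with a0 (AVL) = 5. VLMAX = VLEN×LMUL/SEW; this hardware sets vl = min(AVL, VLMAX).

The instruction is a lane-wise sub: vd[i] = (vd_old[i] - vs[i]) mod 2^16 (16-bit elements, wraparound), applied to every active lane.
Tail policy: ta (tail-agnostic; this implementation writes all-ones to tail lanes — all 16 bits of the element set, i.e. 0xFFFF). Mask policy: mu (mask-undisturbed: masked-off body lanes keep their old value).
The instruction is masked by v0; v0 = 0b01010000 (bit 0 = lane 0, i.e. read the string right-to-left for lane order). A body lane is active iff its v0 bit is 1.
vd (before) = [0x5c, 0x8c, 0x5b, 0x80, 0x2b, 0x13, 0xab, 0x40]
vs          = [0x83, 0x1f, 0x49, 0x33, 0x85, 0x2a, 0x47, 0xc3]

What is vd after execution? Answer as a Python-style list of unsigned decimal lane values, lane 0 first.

vd = [92, 140, 91, 128, 65446, 65535, 65535, 65535]

VLMAX = VLEN×LMUL/SEW = 256×1/2/16 = 8
AVL=5 ≤ VLMAX=8, so vl = 5
lane  0: mask-off/keep ⇒ 0x5c
lane  1: mask-off/keep ⇒ 0x8c
lane  2: mask-off/keep ⇒ 0x5b
lane  3: mask-off/keep ⇒ 0x80
lane  4: sub(0x2b,0x85) ⇒ 0xffa6
lane  5: tail/ones ⇒ 0xffff
lane  6: tail/ones ⇒ 0xffff
lane  7: tail/ones ⇒ 0xffff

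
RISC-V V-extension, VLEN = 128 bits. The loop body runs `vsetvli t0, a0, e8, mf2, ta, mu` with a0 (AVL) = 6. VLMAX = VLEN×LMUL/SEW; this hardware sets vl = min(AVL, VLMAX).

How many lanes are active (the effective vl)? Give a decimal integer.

vl = 6

VLMAX = VLEN×LMUL/SEW = 128×1/2/8 = 8
AVL=6 ≤ VLMAX=8, so vl = 6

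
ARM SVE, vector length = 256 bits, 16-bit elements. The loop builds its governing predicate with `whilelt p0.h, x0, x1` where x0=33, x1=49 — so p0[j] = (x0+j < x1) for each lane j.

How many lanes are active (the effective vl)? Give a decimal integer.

register lanes = 256/16 = 16
p0[j] = (33+j < 49); true for j=0..15 → 16 lanes set

vl = 16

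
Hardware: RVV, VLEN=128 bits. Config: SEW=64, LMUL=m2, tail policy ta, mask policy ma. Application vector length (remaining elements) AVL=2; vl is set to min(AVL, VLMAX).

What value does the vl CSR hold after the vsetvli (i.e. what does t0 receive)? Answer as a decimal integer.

VLMAX = (128 × 2) / 64 = 4 lanes
vl = min(AVL, VLMAX) = min(2, 4) = 2

vl = 2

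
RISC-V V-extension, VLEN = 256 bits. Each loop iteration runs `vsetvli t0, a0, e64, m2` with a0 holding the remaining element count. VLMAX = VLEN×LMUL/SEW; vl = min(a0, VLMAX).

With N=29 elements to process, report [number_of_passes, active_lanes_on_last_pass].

[iterations, last_vl] = [4, 5]

VLMAX = VLEN×LMUL/SEW = 256×2/64 = 8
N=29: ⌈29/8⌉ = 4 iters; last vl = 29 − 3×8 = 5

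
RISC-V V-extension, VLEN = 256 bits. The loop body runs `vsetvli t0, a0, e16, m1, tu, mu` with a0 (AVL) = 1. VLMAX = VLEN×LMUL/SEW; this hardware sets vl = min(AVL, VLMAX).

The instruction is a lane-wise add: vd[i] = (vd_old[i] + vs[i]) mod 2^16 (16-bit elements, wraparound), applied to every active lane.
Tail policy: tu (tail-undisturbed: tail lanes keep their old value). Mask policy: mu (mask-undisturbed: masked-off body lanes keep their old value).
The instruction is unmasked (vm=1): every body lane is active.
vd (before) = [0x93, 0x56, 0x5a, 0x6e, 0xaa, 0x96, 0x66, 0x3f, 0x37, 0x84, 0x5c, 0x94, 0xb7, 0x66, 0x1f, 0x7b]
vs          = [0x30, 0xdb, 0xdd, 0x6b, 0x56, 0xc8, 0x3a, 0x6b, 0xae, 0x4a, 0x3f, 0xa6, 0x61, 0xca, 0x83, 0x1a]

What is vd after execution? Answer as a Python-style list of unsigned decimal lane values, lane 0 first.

vd = [195, 86, 90, 110, 170, 150, 102, 63, 55, 132, 92, 148, 183, 102, 31, 123]

VLMAX = (256 × 1) / 16 = 16 lanes
vl = min(AVL, VLMAX) = min(1, 16) = 1
lane  0: add(0x93,0x30) ⇒ 0xc3
lane  1: tail/keep ⇒ 0x56
lane  2: tail/keep ⇒ 0x5a
lane  3: tail/keep ⇒ 0x6e
lane  4: tail/keep ⇒ 0xaa
lane  5: tail/keep ⇒ 0x96
lane  6: tail/keep ⇒ 0x66
lane  7: tail/keep ⇒ 0x3f
lane  8: tail/keep ⇒ 0x37
lane  9: tail/keep ⇒ 0x84
lane 10: tail/keep ⇒ 0x5c
lane 11: tail/keep ⇒ 0x94
lane 12: tail/keep ⇒ 0xb7
lane 13: tail/keep ⇒ 0x66
lane 14: tail/keep ⇒ 0x1f
lane 15: tail/keep ⇒ 0x7b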